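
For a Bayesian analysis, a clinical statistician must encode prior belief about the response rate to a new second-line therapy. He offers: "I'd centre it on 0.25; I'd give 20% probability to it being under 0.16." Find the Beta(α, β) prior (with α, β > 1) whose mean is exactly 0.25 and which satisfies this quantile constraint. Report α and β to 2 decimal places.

With mean 0.25 fixed, write α = 0.25s, β = 0.75s where s = α+β.
Need P(θ < 0.16) = 0.2 under Beta(0.25s, 0.75s). Normal approximation: (q−m)/√(m(1−m)/s) ≈ z_{0.2} = -0.842, so s ≈ 0.25·0.75·(-0.842)²/(0.16−0.25)² = 16.4.
At s = 16.4: P(θ<0.16) ≈ 0.206. Adjusting to match 0.2 gives s ≈ 17.02.
So α = 0.25·17.02 ≈ 4.26, β = 0.75·17.02 ≈ 12.77.

α ≈ 4.26, β ≈ 12.77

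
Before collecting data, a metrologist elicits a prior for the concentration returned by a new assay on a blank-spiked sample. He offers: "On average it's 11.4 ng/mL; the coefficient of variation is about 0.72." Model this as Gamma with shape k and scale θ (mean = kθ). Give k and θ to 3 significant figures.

k ≈ 1.93, θ ≈ 5.91

For Gamma(k, scale θ): mean = kθ, variance = kθ², so CV = 1/√k.
CV = 0.72, hence k = 1/CV² = 1.93.
Then θ = mean/k = 11.4/1.93 = 5.91.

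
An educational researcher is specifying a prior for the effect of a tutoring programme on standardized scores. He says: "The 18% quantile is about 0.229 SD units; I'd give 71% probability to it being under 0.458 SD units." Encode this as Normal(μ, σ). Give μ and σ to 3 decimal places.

The p-quantile of Normal(μ,σ) is μ + z_p·σ, with z_{0.18} = -0.9154 and z_{0.71} = 0.5534.
Eliminate σ: μ = (z₂·x₁ − z₁·x₂)/(z₂ − z₁) = (0.5534·0.229 − (-0.9154)·0.458)/1.469 = 0.372.
Then σ = (x₂ − x₁)/(z₂ − z₁) = (0.458 − 0.229)/1.469 = 0.156.

μ = 0.372, σ = 0.156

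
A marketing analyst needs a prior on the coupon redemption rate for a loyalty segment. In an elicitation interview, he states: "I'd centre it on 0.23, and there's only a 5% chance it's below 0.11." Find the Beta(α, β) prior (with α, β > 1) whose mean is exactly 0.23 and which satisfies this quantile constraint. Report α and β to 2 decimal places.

α ≈ 6.04, β ≈ 20.22

With mean 0.23 fixed, write α = 0.23s, β = 0.77s where s = α+β.
Need P(θ < 0.11) = 0.05 under Beta(0.23s, 0.77s). Normal approximation: (q−m)/√(m(1−m)/s) ≈ z_{0.05} = -1.64, so s ≈ 0.23·0.77·(-1.64)²/(0.11−0.23)² = 33.3.
At s = 33.3: P(θ<0.11) ≈ 0.030. Adjusting to match 0.05 gives s ≈ 26.27.
So α = 0.23·26.27 ≈ 6.04, β = 0.77·26.27 ≈ 20.22.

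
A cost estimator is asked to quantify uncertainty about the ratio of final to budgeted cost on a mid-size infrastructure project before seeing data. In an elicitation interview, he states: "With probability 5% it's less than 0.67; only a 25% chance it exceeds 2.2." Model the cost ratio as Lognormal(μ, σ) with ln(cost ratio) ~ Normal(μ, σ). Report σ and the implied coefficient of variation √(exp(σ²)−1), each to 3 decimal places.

σ ≈ 0.513, CV ≈ 0.548

If T ~ Lognormal(μ,σ) then ln T ~ Normal(μ,σ), so the p-quantile of ln T is μ + z_p·σ.
ln(0.67) = -0.4005 and ln(2.2) = 0.7885; z_{0.05} = -1.645, z_{0.75} = 0.6745.
σ = (0.7885 − -0.4005)/(0.6745 − (-1.645)) = 0.513.
μ = -0.4005 − (-1.645)·0.513 = 0.443.
CV = √(exp(σ²)−1) = √(exp(0.2628)−1) = 0.548.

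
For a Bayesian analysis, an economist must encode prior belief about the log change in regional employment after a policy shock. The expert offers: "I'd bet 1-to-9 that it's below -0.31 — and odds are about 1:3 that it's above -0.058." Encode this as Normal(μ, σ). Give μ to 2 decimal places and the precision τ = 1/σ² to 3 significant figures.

μ = -0.14, τ = 60.2

The p-quantile of Normal(μ,σ) is μ + z_p·σ, with z_{0.1} = -1.282 and z_{0.75} = 0.6745.
Eliminate σ: μ = (z₂·x₁ − z₁·x₂)/(z₂ − z₁) = (0.6745·-0.31 − (-1.282)·-0.058)/1.956 = -0.14.
Then σ = (x₂ − x₁)/(z₂ − z₁) = (-0.058 − -0.31)/1.956 = 0.13.
Precision τ = 1/σ² = 1/0.1288² = 60.2.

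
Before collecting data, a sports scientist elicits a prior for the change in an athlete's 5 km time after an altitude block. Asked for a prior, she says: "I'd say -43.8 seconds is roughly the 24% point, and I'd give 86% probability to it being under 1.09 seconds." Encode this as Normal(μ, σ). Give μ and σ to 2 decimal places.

The p-quantile of Normal(μ,σ) is μ + z_p·σ, with z_{0.24} = -0.7063 and z_{0.86} = 1.08.
Eliminate σ: μ = (z₂·x₁ − z₁·x₂)/(z₂ − z₁) = (1.08·-43.8 − (-0.7063)·1.09)/1.787 = -26.05.
Then σ = (x₂ − x₁)/(z₂ − z₁) = (1.09 − -43.8)/1.787 = 25.13.

μ = -26.05, σ = 25.13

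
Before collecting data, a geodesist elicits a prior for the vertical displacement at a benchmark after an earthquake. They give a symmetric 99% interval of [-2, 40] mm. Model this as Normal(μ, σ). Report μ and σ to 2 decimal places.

A symmetric 99% interval runs μ ± z·σ with z = 2.576.
Half-width = 21, so σ = 21/2.576 = 8.15.
μ is the interval midpoint, 19.00.

μ = 19.00, σ = 8.15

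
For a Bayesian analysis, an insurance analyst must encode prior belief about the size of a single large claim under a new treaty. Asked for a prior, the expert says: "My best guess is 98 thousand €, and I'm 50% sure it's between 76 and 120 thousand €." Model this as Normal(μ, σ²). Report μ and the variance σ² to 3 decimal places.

μ = 98.000, σ² = 1063.885

A symmetric 50% interval runs μ ± z·σ with z = 0.6745.
Half-width = 22, so σ = 22/0.6745 = 32.6172 and σ² = 1063.885.
μ is the stated best guess, 98.000.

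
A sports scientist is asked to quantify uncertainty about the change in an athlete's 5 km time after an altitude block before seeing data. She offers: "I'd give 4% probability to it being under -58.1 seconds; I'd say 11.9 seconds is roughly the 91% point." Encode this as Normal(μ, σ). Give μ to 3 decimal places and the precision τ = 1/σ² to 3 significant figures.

μ = -18.459, τ = 0.00195

The p-quantile of Normal(μ,σ) is μ + z_p·σ, with z_{0.04} = -1.751 and z_{0.91} = 1.341.
Eliminate σ: μ = (z₂·x₁ − z₁·x₂)/(z₂ − z₁) = (1.341·-58.1 − (-1.751)·11.9)/3.091 = -18.459.
Then σ = (x₂ − x₁)/(z₂ − z₁) = (11.9 − -58.1)/3.091 = 22.643.
Precision τ = 1/σ² = 1/22.64² = 0.00195.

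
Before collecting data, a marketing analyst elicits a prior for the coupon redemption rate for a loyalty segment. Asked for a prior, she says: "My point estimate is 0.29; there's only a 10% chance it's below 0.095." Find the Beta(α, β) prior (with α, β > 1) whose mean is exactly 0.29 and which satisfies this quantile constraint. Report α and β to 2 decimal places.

α ≈ 2.02, β ≈ 4.94

With mean 0.29 fixed, write α = 0.29s, β = 0.71s where s = α+β.
Need P(θ < 0.095) = 0.1 under Beta(0.29s, 0.71s). Normal approximation: (q−m)/√(m(1−m)/s) ≈ z_{0.1} = -1.28, so s ≈ 0.29·0.71·(-1.28)²/(0.095−0.29)² = 8.9.
At s = 8.9: P(θ<0.095) ≈ 0.068. Adjusting to match 0.1 gives s ≈ 6.96.
So α = 0.29·6.96 ≈ 2.02, β = 0.71·6.96 ≈ 4.94.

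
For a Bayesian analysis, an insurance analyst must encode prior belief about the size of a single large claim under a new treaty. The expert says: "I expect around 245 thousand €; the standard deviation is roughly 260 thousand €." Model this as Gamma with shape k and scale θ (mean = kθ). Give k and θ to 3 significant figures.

For Gamma(k, scale θ): mean = kθ, variance = kθ², so CV = 1/√k.
CV = SD/mean = 260/245 = 1.061, hence k = 1/CV² = 0.888.
Then θ = mean/k = 245/0.888 = 276.

k ≈ 0.888, θ ≈ 276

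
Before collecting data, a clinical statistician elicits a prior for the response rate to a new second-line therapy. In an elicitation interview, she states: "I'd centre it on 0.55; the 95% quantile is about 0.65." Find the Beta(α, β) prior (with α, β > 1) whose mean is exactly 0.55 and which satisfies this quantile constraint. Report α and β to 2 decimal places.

With mean 0.55 fixed, write α = 0.55s, β = 0.45s where s = α+β.
Need P(θ < 0.65) = 0.95 under Beta(0.55s, 0.45s). Normal approximation: (q−m)/√(m(1−m)/s) ≈ z_{0.95} = 1.64, so s ≈ 0.55·0.45·(1.64)²/(0.65−0.55)² = 67.0.
At s = 67.0: P(θ<0.65) ≈ 0.953. Adjusting to match 0.95 gives s ≈ 64.92.
So α = 0.55·64.92 ≈ 35.71, β = 0.45·64.92 ≈ 29.21.

α ≈ 35.71, β ≈ 29.21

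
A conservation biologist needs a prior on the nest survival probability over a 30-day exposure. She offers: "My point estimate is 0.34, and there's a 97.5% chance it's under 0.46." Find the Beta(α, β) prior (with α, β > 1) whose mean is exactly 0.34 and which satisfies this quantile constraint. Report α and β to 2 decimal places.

α ≈ 21.56, β ≈ 41.85

With mean 0.34 fixed, write α = 0.34s, β = 0.66s where s = α+β.
Need P(θ < 0.46) = 0.975 under Beta(0.34s, 0.66s). Normal approximation: (q−m)/√(m(1−m)/s) ≈ z_{0.975} = 1.96, so s ≈ 0.34·0.66·(1.96)²/(0.46−0.34)² = 59.9.
At s = 59.9: P(θ<0.46) ≈ 0.972. Adjusting to match 0.975 gives s ≈ 63.41.
So α = 0.34·63.41 ≈ 21.56, β = 0.66·63.41 ≈ 41.85.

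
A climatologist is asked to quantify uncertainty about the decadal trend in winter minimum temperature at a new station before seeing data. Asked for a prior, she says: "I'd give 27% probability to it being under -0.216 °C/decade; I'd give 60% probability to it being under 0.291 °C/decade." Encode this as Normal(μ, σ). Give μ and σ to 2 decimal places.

For Normal(μ,σ), the p-quantile is μ + z_p·σ. Here z_{0.27} = -0.6128, z_{0.6} = 0.2533.
So -0.216 = μ − 0.6128σ and 0.291 = μ + 0.2533σ.
Subtracting: σ = (0.291 − -0.216)/(0.2533 − (-0.6128)) = 0.59.
Then μ = -0.216 − (-0.6128)·0.59 = 0.14.

μ = 0.14, σ = 0.59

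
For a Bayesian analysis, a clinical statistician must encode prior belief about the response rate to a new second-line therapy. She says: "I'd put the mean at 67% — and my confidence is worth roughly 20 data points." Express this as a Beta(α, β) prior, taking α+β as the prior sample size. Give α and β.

α = 13.4, β = 6.6

Under the effective-sample-size interpretation, Beta(α, β) has prior mean α/(α+β) and prior sample size α+β.
So α+β = 20 and α/(α+β) = 0.67, giving α = 0.67·20 = 13.4 and β = 20 − 13.4 = 6.6.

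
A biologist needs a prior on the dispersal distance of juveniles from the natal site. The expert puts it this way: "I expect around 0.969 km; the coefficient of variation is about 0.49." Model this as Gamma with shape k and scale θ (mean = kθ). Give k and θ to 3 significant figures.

For Gamma(k, scale θ): mean = kθ, variance = kθ², so CV = 1/√k.
CV = 0.49, hence k = 1/CV² = 4.16.
Then θ = mean/k = 0.969/4.16 = 0.233.

k ≈ 4.16, θ ≈ 0.233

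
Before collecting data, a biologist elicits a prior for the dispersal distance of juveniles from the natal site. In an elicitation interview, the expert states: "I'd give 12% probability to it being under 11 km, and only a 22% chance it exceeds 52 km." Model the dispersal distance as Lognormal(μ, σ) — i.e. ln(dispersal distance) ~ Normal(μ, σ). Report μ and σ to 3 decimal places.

If T ~ Lognormal(μ,σ) then ln T ~ Normal(μ,σ), so the p-quantile of ln T is μ + z_p·σ.
ln(11) = 2.398 and ln(52) = 3.951; z_{0.12} = -1.175, z_{0.78} = 0.7722.
σ = (3.951 − 2.398)/(0.7722 − (-1.175)) = 0.798.
μ = 2.398 − (-1.175)·0.798 = 3.335.

μ ≈ 3.335, σ ≈ 0.798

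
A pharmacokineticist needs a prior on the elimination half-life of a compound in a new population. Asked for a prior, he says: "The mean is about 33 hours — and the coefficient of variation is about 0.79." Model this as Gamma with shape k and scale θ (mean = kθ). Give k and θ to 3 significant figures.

For Gamma(k, scale θ): mean = kθ, variance = kθ², so CV = 1/√k.
CV = 0.79, hence k = 1/CV² = 1.6.
Then θ = mean/k = 33/1.6 = 20.6.

k ≈ 1.6, θ ≈ 20.6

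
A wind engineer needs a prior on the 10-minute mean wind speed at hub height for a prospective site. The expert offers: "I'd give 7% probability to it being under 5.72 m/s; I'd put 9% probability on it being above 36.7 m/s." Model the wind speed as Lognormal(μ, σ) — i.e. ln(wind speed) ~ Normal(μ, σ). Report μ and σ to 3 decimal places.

μ ≈ 2.718, σ ≈ 0.660

If T ~ Lognormal(μ,σ) then ln T ~ Normal(μ,σ), so the p-quantile of ln T is μ + z_p·σ.
ln(5.72) = 1.744 and ln(36.7) = 3.603; z_{0.07} = -1.476, z_{0.91} = 1.341.
σ = (3.603 − 1.744)/(1.341 − (-1.476)) = 0.660.
μ = 1.744 − (-1.476)·0.660 = 2.718.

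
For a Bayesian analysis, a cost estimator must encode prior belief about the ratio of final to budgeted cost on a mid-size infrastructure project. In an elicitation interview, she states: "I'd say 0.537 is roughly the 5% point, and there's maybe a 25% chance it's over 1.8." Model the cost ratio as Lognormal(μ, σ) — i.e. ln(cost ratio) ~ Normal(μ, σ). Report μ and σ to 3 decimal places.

μ ≈ 0.236, σ ≈ 0.522

If T ~ Lognormal(μ,σ) then ln T ~ Normal(μ,σ), so the p-quantile of ln T is μ + z_p·σ.
ln(0.537) = -0.6218 and ln(1.8) = 0.5878; z_{0.05} = -1.645, z_{0.75} = 0.6745.
σ = (0.5878 − -0.6218)/(0.6745 − (-1.645)) = 0.522.
μ = -0.6218 − (-1.645)·0.522 = 0.236.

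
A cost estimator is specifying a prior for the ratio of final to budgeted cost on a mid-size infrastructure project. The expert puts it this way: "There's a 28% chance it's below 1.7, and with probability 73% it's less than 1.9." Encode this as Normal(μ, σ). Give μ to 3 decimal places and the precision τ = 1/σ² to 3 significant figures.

The p-quantile of Normal(μ,σ) is μ + z_p·σ, with z_{0.28} = -0.5828 and z_{0.73} = 0.6128.
Eliminate σ: μ = (z₂·x₁ − z₁·x₂)/(z₂ − z₁) = (0.6128·1.7 − (-0.5828)·1.9)/1.196 = 1.797.
Then σ = (x₂ − x₁)/(z₂ − z₁) = (1.9 − 1.7)/1.196 = 0.167.
Precision τ = 1/σ² = 1/0.1673² = 35.7.

μ = 1.797, τ = 35.7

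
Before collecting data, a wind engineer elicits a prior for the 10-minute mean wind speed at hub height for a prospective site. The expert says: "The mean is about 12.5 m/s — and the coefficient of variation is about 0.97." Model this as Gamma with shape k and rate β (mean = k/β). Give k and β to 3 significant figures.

For Gamma(k, rate β): mean = k/β, variance = k/β², so CV = 1/√k.
CV = 0.97, hence k = 1/CV² = 1.06.
Then β = k/mean = 1.06/12.5 = 0.085.

k ≈ 1.06, β ≈ 0.085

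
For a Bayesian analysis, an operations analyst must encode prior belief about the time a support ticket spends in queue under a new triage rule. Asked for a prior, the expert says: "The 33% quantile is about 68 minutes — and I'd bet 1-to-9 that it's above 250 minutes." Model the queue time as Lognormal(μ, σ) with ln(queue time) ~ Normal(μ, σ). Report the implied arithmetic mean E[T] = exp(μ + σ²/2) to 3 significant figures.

If T ~ Lognormal(μ,σ) then ln T ~ Normal(μ,σ), so the p-quantile of ln T is μ + z_p·σ.
ln(68) = 4.22 and ln(250) = 5.521; z_{0.33} = -0.4399, z_{0.9} = 1.282.
σ = (5.521 − 4.22)/(1.282 − (-0.4399)) = 0.756.
μ = 4.22 − (-0.4399)·0.756 = 4.552.
E[T] = exp(μ + σ²/2) = exp(4.552 + 0.2860) = 126 minutes.

E[T] ≈ 126 minutes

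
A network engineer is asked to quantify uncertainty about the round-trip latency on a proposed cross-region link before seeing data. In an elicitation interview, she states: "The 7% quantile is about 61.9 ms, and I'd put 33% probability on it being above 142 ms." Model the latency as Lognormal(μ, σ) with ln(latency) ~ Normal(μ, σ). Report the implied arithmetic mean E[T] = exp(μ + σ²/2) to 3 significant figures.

If T ~ Lognormal(μ,σ) then ln T ~ Normal(μ,σ), so the p-quantile of ln T is μ + z_p·σ.
ln(61.9) = 4.126 and ln(142) = 4.956; z_{0.07} = -1.476, z_{0.67} = 0.4399.
σ = (4.956 − 4.126)/(0.4399 − (-1.476)) = 0.433.
μ = 4.126 − (-1.476)·0.433 = 4.765.
E[T] = exp(μ + σ²/2) = exp(4.765 + 0.0939) = 129 ms.

E[T] ≈ 129 ms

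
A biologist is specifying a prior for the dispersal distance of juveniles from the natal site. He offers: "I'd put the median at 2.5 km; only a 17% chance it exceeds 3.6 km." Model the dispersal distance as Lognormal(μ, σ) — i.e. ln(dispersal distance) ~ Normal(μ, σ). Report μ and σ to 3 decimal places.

If T ~ Lognormal(μ,σ) then ln T ~ Normal(μ,σ), so the p-quantile of ln T is μ + z_p·σ.
ln(2.5) = 0.9163 and ln(3.6) = 1.281; z_{0.5} = 0, z_{0.83} = 0.9542.
σ = (1.281 − 0.9163)/(0.9542 − (0)) = 0.382.
μ = 0.9163 − (0)·0.382 = 0.916.

μ ≈ 0.916, σ ≈ 0.382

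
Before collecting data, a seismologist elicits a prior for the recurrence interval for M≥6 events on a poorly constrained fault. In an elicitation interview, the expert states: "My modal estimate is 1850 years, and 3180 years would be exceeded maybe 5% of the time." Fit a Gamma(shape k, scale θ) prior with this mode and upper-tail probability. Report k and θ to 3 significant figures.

k ≈ 10.5, θ ≈ 194

Gamma(k,θ) with k>1 has mode (k−1)θ, so θ = 1850/(k−1).
Need P(X < 3180) = 0.95 with θ tied to k this way. Start at k = 2, θ = 1850: P(X<3180) ≈ 0.513.
Too low — raise k to concentrate. Iterating converges to k ≈ 10.5.
Then θ = 1850/(10.5−1) ≈ 194.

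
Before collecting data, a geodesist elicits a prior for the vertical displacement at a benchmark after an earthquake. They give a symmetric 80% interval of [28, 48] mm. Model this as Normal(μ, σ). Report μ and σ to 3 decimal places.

A symmetric 80% interval runs μ ± z·σ with z = 1.282.
Half-width = 10, so σ = 10/1.282 = 7.803.
μ is the interval midpoint, 38.000.

μ = 38.000, σ = 7.803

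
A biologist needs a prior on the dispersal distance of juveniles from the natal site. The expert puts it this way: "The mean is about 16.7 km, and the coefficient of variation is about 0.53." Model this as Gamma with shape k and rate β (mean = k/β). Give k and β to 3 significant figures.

k ≈ 3.56, β ≈ 0.213

For Gamma(k, rate β): mean = k/β, variance = k/β², so CV = 1/√k.
CV = 0.53, hence k = 1/CV² = 3.56.
Then β = k/mean = 3.56/16.7 = 0.213.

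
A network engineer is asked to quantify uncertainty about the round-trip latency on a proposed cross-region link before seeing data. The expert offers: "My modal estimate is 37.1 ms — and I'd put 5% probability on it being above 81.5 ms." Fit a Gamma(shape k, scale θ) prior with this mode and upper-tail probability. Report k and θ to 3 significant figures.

Gamma(k,θ) with k>1 has mode (k−1)θ, so θ = 37.1/(k−1).
Need P(X < 81.5) = 0.95 with θ tied to k this way. Start at k = 2, θ = 37.1: P(X<81.5) ≈ 0.645.
Too low — raise k to concentrate. Iterating converges to k ≈ 5.44.
Then θ = 37.1/(5.44−1) ≈ 8.35.

k ≈ 5.44, θ ≈ 8.35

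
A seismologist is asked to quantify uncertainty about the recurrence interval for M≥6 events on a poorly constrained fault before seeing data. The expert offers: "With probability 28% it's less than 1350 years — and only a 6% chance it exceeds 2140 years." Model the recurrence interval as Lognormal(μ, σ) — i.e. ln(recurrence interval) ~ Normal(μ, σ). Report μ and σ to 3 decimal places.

μ ≈ 7.333, σ ≈ 0.216

If T ~ Lognormal(μ,σ) then ln T ~ Normal(μ,σ), so the p-quantile of ln T is μ + z_p·σ.
ln(1350) = 7.208 and ln(2140) = 7.669; z_{0.28} = -0.5828, z_{0.94} = 1.555.
σ = (7.669 − 7.208)/(1.555 − (-0.5828)) = 0.216.
μ = 7.208 − (-0.5828)·0.216 = 7.333.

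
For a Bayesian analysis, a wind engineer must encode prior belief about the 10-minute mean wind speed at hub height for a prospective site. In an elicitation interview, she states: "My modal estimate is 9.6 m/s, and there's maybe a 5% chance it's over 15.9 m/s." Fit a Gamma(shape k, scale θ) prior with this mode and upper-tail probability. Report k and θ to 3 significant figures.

k ≈ 12, θ ≈ 0.875

Gamma(k,θ) with k>1 has mode (k−1)θ, so θ = 9.6/(k−1).
Need P(X < 15.9) = 0.95 with θ tied to k this way. Start at k = 2, θ = 9.6: P(X<15.9) ≈ 0.493.
Too low — raise k to concentrate. Iterating converges to k ≈ 12.
Then θ = 9.6/(12−1) ≈ 0.875.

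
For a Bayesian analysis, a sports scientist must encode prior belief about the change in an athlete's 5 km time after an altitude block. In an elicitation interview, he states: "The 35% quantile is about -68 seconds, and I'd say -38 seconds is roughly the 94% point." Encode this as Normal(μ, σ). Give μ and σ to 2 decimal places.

The p-quantile of Normal(μ,σ) is μ + z_p·σ, with z_{0.35} = -0.3853 and z_{0.94} = 1.555.
Eliminate σ: μ = (z₂·x₁ − z₁·x₂)/(z₂ − z₁) = (1.555·-68 − (-0.3853)·-38)/1.94 = -62.04.
Then σ = (x₂ − x₁)/(z₂ − z₁) = (-38 − -68)/1.94 = 15.46.

μ = -62.04, σ = 15.46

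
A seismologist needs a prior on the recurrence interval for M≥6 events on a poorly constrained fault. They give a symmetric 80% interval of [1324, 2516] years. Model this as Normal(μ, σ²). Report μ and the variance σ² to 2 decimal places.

A symmetric 80% interval runs μ ± z·σ with z = 1.282.
Half-width = 596, so σ = 596/1.282 = 465.061 and σ² = 216281.99.
μ is the interval midpoint, 1920.00.

μ = 1920.00, σ² = 216281.99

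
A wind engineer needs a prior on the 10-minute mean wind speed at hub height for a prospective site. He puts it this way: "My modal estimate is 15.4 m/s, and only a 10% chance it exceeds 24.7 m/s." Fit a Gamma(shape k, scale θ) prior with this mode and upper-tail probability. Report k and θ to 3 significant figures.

Gamma(k,θ) with k>1 has mode (k−1)θ, so θ = 15.4/(k−1).
Need P(X < 24.7) = 0.9 with θ tied to k this way. Start at k = 2, θ = 15.4: P(X<24.7) ≈ 0.476.
Too low — raise k to concentrate. Iterating converges to k ≈ 9.42.
Then θ = 15.4/(9.42−1) ≈ 1.83.

k ≈ 9.42, θ ≈ 1.83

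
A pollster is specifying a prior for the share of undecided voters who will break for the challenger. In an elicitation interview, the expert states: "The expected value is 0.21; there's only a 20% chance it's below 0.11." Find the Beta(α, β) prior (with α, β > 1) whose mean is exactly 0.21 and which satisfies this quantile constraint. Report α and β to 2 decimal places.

α ≈ 2.54, β ≈ 9.55

With mean 0.21 fixed, write α = 0.21s, β = 0.79s where s = α+β.
Need P(θ < 0.11) = 0.2 under Beta(0.21s, 0.79s). Normal approximation: (q−m)/√(m(1−m)/s) ≈ z_{0.2} = -0.842, so s ≈ 0.21·0.79·(-0.842)²/(0.11−0.21)² = 11.8.
At s = 11.8: P(θ<0.11) ≈ 0.205. Adjusting to match 0.2 gives s ≈ 12.09.
So α = 0.21·12.09 ≈ 2.54, β = 0.79·12.09 ≈ 9.55.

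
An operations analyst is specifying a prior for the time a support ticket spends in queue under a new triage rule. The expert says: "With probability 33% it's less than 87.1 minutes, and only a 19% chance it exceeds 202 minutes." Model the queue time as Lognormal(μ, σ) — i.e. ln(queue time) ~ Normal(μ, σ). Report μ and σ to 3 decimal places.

If T ~ Lognormal(μ,σ) then ln T ~ Normal(μ,σ), so the p-quantile of ln T is μ + z_p·σ.
ln(87.1) = 4.467 and ln(202) = 5.308; z_{0.33} = -0.4399, z_{0.81} = 0.8779.
σ = (5.308 − 4.467)/(0.8779 − (-0.4399)) = 0.638.
μ = 4.467 − (-0.4399)·0.638 = 4.748.

μ ≈ 4.748, σ ≈ 0.638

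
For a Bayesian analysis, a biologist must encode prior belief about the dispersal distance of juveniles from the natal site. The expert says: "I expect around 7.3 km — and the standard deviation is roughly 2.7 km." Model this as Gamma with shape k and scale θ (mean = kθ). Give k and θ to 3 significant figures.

k ≈ 7.31, θ ≈ 0.999

For Gamma(k, scale θ): mean = kθ, variance = kθ², so CV = 1/√k.
CV = SD/mean = 2.7/7.3 = 0.3699, hence k = 1/CV² = 7.31.
Then θ = mean/k = 7.3/7.31 = 0.999.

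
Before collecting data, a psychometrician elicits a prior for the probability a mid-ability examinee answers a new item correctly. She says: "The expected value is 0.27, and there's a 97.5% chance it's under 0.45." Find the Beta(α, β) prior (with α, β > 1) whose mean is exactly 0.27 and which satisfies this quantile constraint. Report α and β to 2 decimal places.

With mean 0.27 fixed, write α = 0.27s, β = 0.73s where s = α+β.
Need P(θ < 0.45) = 0.975 under Beta(0.27s, 0.73s). Normal approximation: (q−m)/√(m(1−m)/s) ≈ z_{0.975} = 1.96, so s ≈ 0.27·0.73·(1.96)²/(0.45−0.27)² = 23.4.
At s = 23.4: P(θ<0.45) ≈ 0.967. Adjusting to match 0.975 gives s ≈ 26.61.
So α = 0.27·26.61 ≈ 7.18, β = 0.73·26.61 ≈ 19.42.

α ≈ 7.18, β ≈ 19.42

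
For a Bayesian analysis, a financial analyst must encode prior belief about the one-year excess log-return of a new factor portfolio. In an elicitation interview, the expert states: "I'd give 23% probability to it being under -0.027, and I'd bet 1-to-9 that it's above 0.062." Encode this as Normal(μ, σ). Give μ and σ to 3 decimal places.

μ = 0.006, σ = 0.044

The p-quantile of Normal(μ,σ) is μ + z_p·σ, with z_{0.23} = -0.7388 and z_{0.9} = 1.282.
Eliminate σ: μ = (z₂·x₁ − z₁·x₂)/(z₂ − z₁) = (1.282·-0.027 − (-0.7388)·0.062)/2.02 = 0.006.
Then σ = (x₂ − x₁)/(z₂ − z₁) = (0.062 − -0.027)/2.02 = 0.044.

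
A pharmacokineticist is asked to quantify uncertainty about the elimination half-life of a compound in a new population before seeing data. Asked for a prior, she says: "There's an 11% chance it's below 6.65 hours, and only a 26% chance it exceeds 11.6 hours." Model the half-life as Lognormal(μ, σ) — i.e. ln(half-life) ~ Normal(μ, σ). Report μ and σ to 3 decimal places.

If T ~ Lognormal(μ,σ) then ln T ~ Normal(μ,σ), so the p-quantile of ln T is μ + z_p·σ.
ln(6.65) = 1.895 and ln(11.6) = 2.451; z_{0.11} = -1.227, z_{0.74} = 0.6433.
σ = (2.451 − 1.895)/(0.6433 − (-1.227)) = 0.298.
μ = 1.895 − (-1.227)·0.298 = 2.260.

μ ≈ 2.260, σ ≈ 0.298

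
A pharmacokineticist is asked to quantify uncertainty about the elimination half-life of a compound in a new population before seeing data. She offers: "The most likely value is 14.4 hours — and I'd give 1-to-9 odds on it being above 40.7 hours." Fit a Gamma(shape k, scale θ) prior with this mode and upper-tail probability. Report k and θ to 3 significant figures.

k ≈ 2.77, θ ≈ 8.14

Gamma(k,θ) with k>1 has mode (k−1)θ, so θ = 14.4/(k−1).
Need P(X < 40.7) = 0.9 with θ tied to k this way. Start at k = 2, θ = 14.4: P(X<40.7) ≈ 0.773.
Too low — raise k to concentrate. Iterating converges to k ≈ 2.77.
Then θ = 14.4/(2.77−1) ≈ 8.14.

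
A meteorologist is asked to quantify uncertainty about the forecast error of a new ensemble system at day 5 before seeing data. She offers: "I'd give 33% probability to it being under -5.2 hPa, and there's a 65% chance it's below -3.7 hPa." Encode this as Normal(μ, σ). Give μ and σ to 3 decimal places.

μ = -4.400, σ = 1.818

For Normal(μ,σ), the p-quantile is μ + z_p·σ. Here z_{0.33} = -0.4399, z_{0.65} = 0.3853.
So -5.2 = μ − 0.4399σ and -3.7 = μ + 0.3853σ.
Subtracting: σ = (-3.7 − -5.2)/(0.3853 − (-0.4399)) = 1.818.
Then μ = -5.2 − (-0.4399)·1.818 = -4.400.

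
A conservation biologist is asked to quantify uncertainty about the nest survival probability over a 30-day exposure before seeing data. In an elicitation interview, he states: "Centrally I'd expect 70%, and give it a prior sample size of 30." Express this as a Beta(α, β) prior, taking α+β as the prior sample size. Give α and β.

α = 21, β = 9

Under the effective-sample-size interpretation, Beta(α, β) has prior mean α/(α+β) and prior sample size α+β.
So α+β = 30 and α/(α+β) = 0.7, giving α = 0.7·30 = 21 and β = 30 − 21 = 9.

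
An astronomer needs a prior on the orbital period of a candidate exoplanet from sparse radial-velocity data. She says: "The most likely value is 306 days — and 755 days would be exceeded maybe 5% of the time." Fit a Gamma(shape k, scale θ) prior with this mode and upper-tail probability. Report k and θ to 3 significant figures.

k ≈ 4.33, θ ≈ 91.8

Gamma(k,θ) with k>1 has mode (k−1)θ, so θ = 306/(k−1).
Need P(X < 755) = 0.95 with θ tied to k this way. Start at k = 2, θ = 306: P(X<755) ≈ 0.706.
Too low — raise k to concentrate. Iterating converges to k ≈ 4.33.
Then θ = 306/(4.33−1) ≈ 91.8.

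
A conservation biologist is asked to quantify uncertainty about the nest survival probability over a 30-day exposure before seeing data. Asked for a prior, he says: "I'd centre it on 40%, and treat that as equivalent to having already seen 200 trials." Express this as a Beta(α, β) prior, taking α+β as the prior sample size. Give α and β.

α = 80, β = 120

Under the effective-sample-size interpretation, Beta(α, β) has prior mean α/(α+β) and prior sample size α+β.
So α+β = 200 and α/(α+β) = 0.4, giving α = 0.4·200 = 80 and β = 200 − 80 = 120.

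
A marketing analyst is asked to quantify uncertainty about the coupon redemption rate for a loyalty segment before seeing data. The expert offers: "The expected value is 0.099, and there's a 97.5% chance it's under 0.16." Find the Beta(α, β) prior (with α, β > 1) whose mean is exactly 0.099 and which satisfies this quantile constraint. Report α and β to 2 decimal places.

α ≈ 11.23, β ≈ 102.17

With mean 0.099 fixed, write α = 0.099s, β = 0.901s where s = α+β.
Need P(θ < 0.16) = 0.975 under Beta(0.099s, 0.901s). Normal approximation: (q−m)/√(m(1−m)/s) ≈ z_{0.975} = 1.96, so s ≈ 0.099·0.901·(1.96)²/(0.16−0.099)² = 92.1.
At s = 92.1: P(θ<0.16) ≈ 0.963. Adjusting to match 0.975 gives s ≈ 113.40.
So α = 0.099·113.40 ≈ 11.23, β = 0.901·113.40 ≈ 102.17.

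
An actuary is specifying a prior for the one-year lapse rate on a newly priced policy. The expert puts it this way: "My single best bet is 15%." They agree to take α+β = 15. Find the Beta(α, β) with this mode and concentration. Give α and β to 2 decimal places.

For α,β > 1 the Beta mode is (α−1)/(α+β−2). With α+β = 15, the mode is (α−1)/13.
Set (α−1)/13 = 0.15 → α = 1 + 0.15·13 = 2.95.
β = 15 − α = 12.05.

α = 2.95, β = 12.05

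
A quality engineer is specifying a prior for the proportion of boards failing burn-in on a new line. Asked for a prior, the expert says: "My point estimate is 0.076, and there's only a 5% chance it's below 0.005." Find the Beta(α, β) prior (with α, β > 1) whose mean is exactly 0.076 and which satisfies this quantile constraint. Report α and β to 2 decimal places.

With mean 0.076 fixed, write α = 0.076s, β = 0.924s where s = α+β.
Need P(θ < 0.005) = 0.05 under Beta(0.076s, 0.924s). Normal approximation: (q−m)/√(m(1−m)/s) ≈ z_{0.05} = -1.64, so s ≈ 0.076·0.924·(-1.64)²/(0.005−0.076)² = 37.7.
At s = 37.7: P(θ<0.005) ≈ 0.001. Adjusting to match 0.05 gives s ≈ 14.15.
So α = 0.076·14.15 ≈ 1.08, β = 0.924·14.15 ≈ 13.08.

α ≈ 1.08, β ≈ 13.08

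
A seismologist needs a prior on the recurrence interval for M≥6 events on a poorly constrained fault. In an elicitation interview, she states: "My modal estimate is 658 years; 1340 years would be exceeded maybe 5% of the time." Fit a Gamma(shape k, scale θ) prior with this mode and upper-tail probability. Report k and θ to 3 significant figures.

Gamma(k,θ) with k>1 has mode (k−1)θ, so θ = 658/(k−1).
Need P(X < 1340) = 0.95 with θ tied to k this way. Start at k = 2, θ = 658: P(X<1340) ≈ 0.604.
Too low — raise k to concentrate. Iterating converges to k ≈ 6.47.
Then θ = 658/(6.47−1) ≈ 120.

k ≈ 6.47, θ ≈ 120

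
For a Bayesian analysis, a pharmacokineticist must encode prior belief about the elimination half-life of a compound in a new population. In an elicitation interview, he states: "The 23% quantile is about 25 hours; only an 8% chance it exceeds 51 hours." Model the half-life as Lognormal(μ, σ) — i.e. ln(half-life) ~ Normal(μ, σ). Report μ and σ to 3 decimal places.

μ ≈ 3.465, σ ≈ 0.333

If T ~ Lognormal(μ,σ) then ln T ~ Normal(μ,σ), so the p-quantile of ln T is μ + z_p·σ.
ln(25) = 3.219 and ln(51) = 3.932; z_{0.23} = -0.7388, z_{0.92} = 1.405.
σ = (3.932 − 3.219)/(1.405 − (-0.7388)) = 0.333.
μ = 3.219 − (-0.7388)·0.333 = 3.465.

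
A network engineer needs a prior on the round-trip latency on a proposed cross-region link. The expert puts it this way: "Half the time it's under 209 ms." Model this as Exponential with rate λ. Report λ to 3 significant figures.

λ ≈ 0.00332

Exponential median = ln 2 / λ, so λ = ln 2 / 209.0 = 0.00332.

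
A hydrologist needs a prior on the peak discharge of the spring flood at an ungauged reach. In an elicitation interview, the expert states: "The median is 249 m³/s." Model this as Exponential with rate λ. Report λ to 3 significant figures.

λ ≈ 0.00278

Exponential median = ln 2 / λ, so λ = ln 2 / 249.0 = 0.00278.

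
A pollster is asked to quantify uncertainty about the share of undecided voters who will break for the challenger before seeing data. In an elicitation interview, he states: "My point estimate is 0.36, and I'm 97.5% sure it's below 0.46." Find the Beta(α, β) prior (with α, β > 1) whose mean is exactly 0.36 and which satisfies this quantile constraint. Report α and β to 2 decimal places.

With mean 0.36 fixed, write α = 0.36s, β = 0.64s where s = α+β.
Need P(θ < 0.46) = 0.975 under Beta(0.36s, 0.64s). Normal approximation: (q−m)/√(m(1−m)/s) ≈ z_{0.975} = 1.96, so s ≈ 0.36·0.64·(1.96)²/(0.46−0.36)² = 88.5.
At s = 88.5: P(θ<0.46) ≈ 0.973. Adjusting to match 0.975 gives s ≈ 92.32.
So α = 0.36·92.32 ≈ 33.24, β = 0.64·92.32 ≈ 59.09.

α ≈ 33.24, β ≈ 59.09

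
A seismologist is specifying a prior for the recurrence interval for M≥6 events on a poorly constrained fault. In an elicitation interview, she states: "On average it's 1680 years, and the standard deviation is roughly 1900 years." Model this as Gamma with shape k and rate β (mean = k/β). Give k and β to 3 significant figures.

For Gamma(k, rate β): mean = k/β, variance = k/β², so CV = 1/√k.
CV = SD/mean = 1900/1680 = 1.131, hence k = 1/CV² = 0.782.
Then β = k/mean = 0.782/1680 = 0.000465.

k ≈ 0.782, β ≈ 0.000465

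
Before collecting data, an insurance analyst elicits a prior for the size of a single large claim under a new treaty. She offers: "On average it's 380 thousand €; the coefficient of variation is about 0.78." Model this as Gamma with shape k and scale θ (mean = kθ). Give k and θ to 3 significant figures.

k ≈ 1.64, θ ≈ 231

For Gamma(k, scale θ): mean = kθ, variance = kθ², so CV = 1/√k.
CV = 0.78, hence k = 1/CV² = 1.64.
Then θ = mean/k = 380/1.64 = 231.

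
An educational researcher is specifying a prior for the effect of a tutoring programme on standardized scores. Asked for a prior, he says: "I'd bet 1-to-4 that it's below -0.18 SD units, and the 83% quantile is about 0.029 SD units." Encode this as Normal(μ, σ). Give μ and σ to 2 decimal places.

For Normal(μ,σ), the p-quantile is μ + z_p·σ. Here z_{0.2} = -0.8416, z_{0.83} = 0.9542.
So -0.18 = μ − 0.8416σ and 0.029 = μ + 0.9542σ.
Subtracting: σ = (0.029 − -0.18)/(0.9542 − (-0.8416)) = 0.12.
Then μ = -0.18 − (-0.8416)·0.12 = -0.08.

μ = -0.08, σ = 0.12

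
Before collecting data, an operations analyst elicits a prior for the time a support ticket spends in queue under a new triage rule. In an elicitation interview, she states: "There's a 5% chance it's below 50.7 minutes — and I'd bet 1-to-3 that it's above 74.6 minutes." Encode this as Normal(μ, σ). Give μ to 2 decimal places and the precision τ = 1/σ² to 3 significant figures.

The p-quantile of Normal(μ,σ) is μ + z_p·σ, with z_{0.05} = -1.645 and z_{0.75} = 0.6745.
Eliminate σ: μ = (z₂·x₁ − z₁·x₂)/(z₂ − z₁) = (0.6745·50.7 − (-1.645)·74.6)/2.319 = 67.65.
Then σ = (x₂ − x₁)/(z₂ − z₁) = (74.6 − 50.7)/2.319 = 10.30.
Precision τ = 1/σ² = 1/10.3² = 0.00942.

μ = 67.65, τ = 0.00942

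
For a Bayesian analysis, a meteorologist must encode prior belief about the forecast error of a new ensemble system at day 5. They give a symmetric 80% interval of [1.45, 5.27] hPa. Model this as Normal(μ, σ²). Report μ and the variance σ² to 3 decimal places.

μ = 3.360, σ² = 2.221

A symmetric 80% interval runs μ ± z·σ with z = 1.282.
Half-width = 1.91, so σ = 1.91/1.282 = 1.4904 and σ² = 2.221.
μ is the interval midpoint, 3.360.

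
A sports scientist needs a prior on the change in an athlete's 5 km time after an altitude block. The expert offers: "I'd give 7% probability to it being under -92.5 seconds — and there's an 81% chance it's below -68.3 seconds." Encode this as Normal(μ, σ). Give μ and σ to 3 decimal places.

μ = -77.326, σ = 10.282

For Normal(μ,σ), the p-quantile is μ + z_p·σ. Here z_{0.07} = -1.476, z_{0.81} = 0.8779.
So -92.5 = μ − 1.476σ and -68.3 = μ + 0.8779σ.
Subtracting: σ = (-68.3 − -92.5)/(0.8779 − (-1.476)) = 10.282.
Then μ = -92.5 − (-1.476)·10.282 = -77.326.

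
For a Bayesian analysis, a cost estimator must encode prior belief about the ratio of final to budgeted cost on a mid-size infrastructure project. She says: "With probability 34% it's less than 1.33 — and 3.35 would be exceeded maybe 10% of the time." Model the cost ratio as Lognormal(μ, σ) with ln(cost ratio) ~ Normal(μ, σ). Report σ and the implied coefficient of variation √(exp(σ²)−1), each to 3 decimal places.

σ ≈ 0.545, CV ≈ 0.588

If T ~ Lognormal(μ,σ) then ln T ~ Normal(μ,σ), so the p-quantile of ln T is μ + z_p·σ.
ln(1.33) = 0.2852 and ln(3.35) = 1.209; z_{0.34} = -0.4125, z_{0.9} = 1.282.
σ = (1.209 − 0.2852)/(1.282 − (-0.4125)) = 0.545.
μ = 0.2852 − (-0.4125)·0.545 = 0.510.
CV = √(exp(σ²)−1) = √(exp(0.2974)−1) = 0.588.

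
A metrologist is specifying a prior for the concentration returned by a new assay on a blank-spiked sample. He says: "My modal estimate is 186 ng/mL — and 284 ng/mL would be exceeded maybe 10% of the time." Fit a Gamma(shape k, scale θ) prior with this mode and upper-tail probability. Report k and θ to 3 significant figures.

k ≈ 11.4, θ ≈ 17.9

Gamma(k,θ) with k>1 has mode (k−1)θ, so θ = 186/(k−1).
Need P(X < 284) = 0.9 with θ tied to k this way. Start at k = 2, θ = 186: P(X<284) ≈ 0.451.
Too low — raise k to concentrate. Iterating converges to k ≈ 11.4.
Then θ = 186/(11.4−1) ≈ 17.9.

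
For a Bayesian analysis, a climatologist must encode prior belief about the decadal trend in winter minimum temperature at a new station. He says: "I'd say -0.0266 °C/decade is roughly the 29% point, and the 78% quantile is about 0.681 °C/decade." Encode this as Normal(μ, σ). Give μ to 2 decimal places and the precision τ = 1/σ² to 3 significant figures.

μ = 0.27, τ = 3.51

For Normal(μ,σ), the p-quantile is μ + z_p·σ. Here z_{0.29} = -0.5534, z_{0.78} = 0.7722.
So -0.0266 = μ − 0.5534σ and 0.681 = μ + 0.7722σ.
Subtracting: σ = (0.681 − -0.0266)/(0.7722 − (-0.5534)) = 0.53.
Then μ = -0.0266 − (-0.5534)·0.53 = 0.27.
Precision τ = 1/σ² = 1/0.5338² = 3.51.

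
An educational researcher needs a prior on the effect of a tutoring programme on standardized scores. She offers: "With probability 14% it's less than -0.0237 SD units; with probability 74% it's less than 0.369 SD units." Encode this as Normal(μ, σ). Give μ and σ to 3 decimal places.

μ = 0.222, σ = 0.228

The p-quantile of Normal(μ,σ) is μ + z_p·σ, with z_{0.14} = -1.08 and z_{0.74} = 0.6433.
Eliminate σ: μ = (z₂·x₁ − z₁·x₂)/(z₂ − z₁) = (0.6433·-0.0237 − (-1.08)·0.369)/1.724 = 0.222.
Then σ = (x₂ − x₁)/(z₂ − z₁) = (0.369 − -0.0237)/1.724 = 0.228.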